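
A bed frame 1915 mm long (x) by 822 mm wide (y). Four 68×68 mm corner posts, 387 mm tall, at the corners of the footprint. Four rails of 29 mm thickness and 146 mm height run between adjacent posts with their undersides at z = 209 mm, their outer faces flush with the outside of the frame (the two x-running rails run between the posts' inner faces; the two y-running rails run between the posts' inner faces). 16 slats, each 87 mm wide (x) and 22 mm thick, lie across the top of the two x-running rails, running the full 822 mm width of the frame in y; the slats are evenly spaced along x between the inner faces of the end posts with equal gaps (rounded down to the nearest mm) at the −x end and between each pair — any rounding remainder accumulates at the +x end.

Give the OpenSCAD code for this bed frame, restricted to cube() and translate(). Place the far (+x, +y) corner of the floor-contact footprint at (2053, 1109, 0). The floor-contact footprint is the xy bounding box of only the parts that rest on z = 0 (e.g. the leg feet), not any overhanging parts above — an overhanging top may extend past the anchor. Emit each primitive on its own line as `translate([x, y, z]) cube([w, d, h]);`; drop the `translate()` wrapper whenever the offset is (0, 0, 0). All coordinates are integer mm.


translate([138, 287, 0]) cube([68, 68, 387]);
translate([138, 1041, 0]) cube([68, 68, 387]);
translate([1985, 287, 0]) cube([68, 68, 387]);
translate([1985, 1041, 0]) cube([68, 68, 387]);
translate([206, 287, 209]) cube([1779, 29, 146]);
translate([206, 1080, 209]) cube([1779, 29, 146]);
translate([138, 355, 209]) cube([29, 686, 146]);
translate([2024, 355, 209]) cube([29, 686, 146]);
translate([228, 287, 355]) cube([87, 822, 22]);
translate([337, 287, 355]) cube([87, 822, 22]);
translate([446, 287, 355]) cube([87, 822, 22]);
translate([555, 287, 355]) cube([87, 822, 22]);
translate([664, 287, 355]) cube([87, 822, 22]);
translate([773, 287, 355]) cube([87, 822, 22]);
translate([882, 287, 355]) cube([87, 822, 22]);
translate([991, 287, 355]) cube([87, 822, 22]);
translate([1100, 287, 355]) cube([87, 822, 22]);
translate([1209, 287, 355]) cube([87, 822, 22]);
translate([1318, 287, 355]) cube([87, 822, 22]);
translate([1427, 287, 355]) cube([87, 822, 22]);
translate([1536, 287, 355]) cube([87, 822, 22]);
translate([1645, 287, 355]) cube([87, 822, 22]);
translate([1754, 287, 355]) cube([87, 822, 22]);
translate([1863, 287, 355]) cube([87, 822, 22]);


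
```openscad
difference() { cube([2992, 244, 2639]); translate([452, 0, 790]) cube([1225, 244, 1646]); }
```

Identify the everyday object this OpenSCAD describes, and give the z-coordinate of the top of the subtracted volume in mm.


A wall with a window opening. The window head height is 2436 mm.

A wall with a rectangular opening subtracted — a window. Sill at z = 790, opening 1646 mm tall, so the head is at 790 + 1646 = 2436 mm.


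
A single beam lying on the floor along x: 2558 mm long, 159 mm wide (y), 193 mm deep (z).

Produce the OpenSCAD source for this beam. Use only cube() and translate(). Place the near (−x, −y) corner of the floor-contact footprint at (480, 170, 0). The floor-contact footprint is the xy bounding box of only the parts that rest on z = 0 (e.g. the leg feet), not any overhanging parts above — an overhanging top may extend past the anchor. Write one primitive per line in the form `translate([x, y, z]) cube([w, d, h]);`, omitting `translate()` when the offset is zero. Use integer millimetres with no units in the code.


translate([480, 170, 0]) cube([2558, 159, 193]);


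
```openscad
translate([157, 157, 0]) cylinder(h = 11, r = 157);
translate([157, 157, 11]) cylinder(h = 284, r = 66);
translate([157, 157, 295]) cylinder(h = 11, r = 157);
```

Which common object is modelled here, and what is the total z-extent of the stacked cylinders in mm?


A spool. The overall height is 306 mm.

Three coaxial cylinders, large–small–large — a spool. Two 11 mm flanges and a 284 mm core give 11 + 284 + 11 = 306 mm.


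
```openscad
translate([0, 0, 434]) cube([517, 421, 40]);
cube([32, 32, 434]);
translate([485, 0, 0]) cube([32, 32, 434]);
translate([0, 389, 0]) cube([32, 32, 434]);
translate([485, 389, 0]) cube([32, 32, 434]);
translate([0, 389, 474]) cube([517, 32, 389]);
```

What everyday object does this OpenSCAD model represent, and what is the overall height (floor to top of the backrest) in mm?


A chair. The overall height is 863 mm.

A slab on four corner posts with a tall panel at the back — a chair. The seat slab sits at z = 434 with thickness 40, and the 389 mm backrest starts at the seat top, so the overall height is 434 + 40 + 389 = 863 mm.


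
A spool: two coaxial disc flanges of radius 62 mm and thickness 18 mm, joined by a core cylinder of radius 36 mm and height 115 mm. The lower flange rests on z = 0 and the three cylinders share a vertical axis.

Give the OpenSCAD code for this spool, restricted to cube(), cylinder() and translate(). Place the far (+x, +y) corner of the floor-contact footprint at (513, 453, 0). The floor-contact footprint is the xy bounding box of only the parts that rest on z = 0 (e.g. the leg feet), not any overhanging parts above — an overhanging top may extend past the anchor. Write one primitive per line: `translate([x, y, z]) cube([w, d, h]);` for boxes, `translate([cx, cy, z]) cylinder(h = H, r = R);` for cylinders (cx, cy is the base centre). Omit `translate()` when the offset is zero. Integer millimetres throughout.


translate([451, 391, 0]) cylinder(h = 18, r = 62);
translate([451, 391, 18]) cylinder(h = 115, r = 36);
translate([451, 391, 133]) cylinder(h = 18, r = 62);


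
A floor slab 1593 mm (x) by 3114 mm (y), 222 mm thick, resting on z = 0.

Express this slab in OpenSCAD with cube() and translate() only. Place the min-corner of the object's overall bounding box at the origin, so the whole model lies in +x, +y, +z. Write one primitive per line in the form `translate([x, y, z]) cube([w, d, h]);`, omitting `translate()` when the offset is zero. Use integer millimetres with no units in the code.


cube([1593, 3114, 222]);


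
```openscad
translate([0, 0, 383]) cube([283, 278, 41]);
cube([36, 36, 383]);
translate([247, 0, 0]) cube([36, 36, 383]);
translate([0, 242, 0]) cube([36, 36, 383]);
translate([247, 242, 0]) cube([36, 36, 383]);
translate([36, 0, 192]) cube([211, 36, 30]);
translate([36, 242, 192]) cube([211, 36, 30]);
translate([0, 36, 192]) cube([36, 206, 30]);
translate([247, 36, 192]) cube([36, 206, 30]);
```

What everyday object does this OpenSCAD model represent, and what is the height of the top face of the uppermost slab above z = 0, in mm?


A stool. The seat height is 424 mm.

A 283×278×41 slab at z = 383 on four corner posts — a stool. The seat top is 383 + 41 = 424 mm.


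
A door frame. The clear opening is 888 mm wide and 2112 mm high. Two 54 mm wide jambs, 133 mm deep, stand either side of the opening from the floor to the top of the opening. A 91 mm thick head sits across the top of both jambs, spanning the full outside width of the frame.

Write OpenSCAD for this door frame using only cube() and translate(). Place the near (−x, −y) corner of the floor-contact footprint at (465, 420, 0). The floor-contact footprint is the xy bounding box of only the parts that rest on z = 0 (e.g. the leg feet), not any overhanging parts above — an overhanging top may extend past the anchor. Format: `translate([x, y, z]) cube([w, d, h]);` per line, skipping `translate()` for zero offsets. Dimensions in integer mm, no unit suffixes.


translate([465, 420, 0]) cube([54, 133, 2112]);
translate([1407, 420, 0]) cube([54, 133, 2112]);
translate([465, 420, 2112]) cube([996, 133, 91]);


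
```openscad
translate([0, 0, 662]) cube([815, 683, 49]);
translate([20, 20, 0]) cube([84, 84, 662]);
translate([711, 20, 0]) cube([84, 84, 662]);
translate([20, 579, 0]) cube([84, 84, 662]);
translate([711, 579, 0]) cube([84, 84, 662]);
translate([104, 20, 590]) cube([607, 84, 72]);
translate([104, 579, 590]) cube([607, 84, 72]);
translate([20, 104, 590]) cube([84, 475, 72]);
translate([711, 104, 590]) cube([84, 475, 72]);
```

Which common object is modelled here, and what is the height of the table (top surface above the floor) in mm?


A table. The table height is 711 mm.

A 815×683×49 slab sits at z = 662 on four 84 mm square posts — a table. The top surface is at 662 + 49 = 711 mm.


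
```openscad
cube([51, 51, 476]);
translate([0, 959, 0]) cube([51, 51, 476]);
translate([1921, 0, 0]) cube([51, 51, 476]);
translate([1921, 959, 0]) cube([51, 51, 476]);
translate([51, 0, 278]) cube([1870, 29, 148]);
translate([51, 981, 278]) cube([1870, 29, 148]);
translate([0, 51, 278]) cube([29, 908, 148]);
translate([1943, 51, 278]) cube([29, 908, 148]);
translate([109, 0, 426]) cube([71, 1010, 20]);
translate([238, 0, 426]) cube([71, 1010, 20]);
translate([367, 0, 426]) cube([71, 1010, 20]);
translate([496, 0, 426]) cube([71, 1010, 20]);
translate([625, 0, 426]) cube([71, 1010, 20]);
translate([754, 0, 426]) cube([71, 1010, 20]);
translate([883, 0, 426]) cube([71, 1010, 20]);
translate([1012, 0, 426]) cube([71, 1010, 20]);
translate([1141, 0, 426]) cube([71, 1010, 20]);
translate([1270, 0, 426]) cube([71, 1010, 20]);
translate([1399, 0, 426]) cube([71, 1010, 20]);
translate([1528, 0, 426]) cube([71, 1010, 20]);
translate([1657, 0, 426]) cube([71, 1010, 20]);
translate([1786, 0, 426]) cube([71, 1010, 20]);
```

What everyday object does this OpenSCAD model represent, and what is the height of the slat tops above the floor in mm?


A bed frame. The slat-top height is 446 mm.

Four posts, four rails, and a row of slats — a bed frame. Slats sit on the rails at z = 278 + 148 = 426; with slat thickness 20, the top is 446 mm.


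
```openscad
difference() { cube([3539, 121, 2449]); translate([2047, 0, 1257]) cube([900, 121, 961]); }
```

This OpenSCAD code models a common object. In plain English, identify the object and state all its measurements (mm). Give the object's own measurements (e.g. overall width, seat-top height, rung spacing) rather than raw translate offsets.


A wall 3539 mm long (x), 121 mm thick (y), 2449 mm tall, with a rectangular window opening cut through it. The opening is 900 mm wide and 961 mm tall; its sill is at z = 1257 mm and its near (−x) edge is 2047 mm from the wall's −x end. The opening passes through the full wall thickness.


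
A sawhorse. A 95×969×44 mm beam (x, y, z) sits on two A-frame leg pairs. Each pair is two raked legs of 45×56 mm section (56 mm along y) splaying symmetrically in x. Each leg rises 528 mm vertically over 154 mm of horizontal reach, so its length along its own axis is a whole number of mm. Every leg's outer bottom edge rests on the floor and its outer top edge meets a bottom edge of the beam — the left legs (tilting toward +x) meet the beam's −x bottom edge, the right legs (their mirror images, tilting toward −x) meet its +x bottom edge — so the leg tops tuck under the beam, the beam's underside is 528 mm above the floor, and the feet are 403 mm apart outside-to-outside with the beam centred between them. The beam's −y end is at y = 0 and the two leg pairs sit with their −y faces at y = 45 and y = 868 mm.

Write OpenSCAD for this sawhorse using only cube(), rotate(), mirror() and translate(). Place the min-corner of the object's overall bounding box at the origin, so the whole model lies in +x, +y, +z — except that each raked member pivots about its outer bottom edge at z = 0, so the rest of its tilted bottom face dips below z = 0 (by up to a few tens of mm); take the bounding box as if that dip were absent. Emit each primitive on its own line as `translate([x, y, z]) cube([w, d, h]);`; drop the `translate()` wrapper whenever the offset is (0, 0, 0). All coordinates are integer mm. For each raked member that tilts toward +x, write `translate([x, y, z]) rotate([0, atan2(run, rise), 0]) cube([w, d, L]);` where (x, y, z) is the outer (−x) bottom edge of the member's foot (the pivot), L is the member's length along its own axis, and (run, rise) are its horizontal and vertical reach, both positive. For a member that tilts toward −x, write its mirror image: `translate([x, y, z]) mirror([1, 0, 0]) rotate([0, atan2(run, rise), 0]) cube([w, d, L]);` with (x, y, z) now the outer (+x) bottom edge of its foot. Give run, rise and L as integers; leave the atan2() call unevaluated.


translate([154, 0, 528]) cube([95, 969, 44]);
translate([0, 45, 0]) rotate([0, atan2(154, 528), 0]) cube([45, 56, 550]);
translate([403, 45, 0]) mirror([1, 0, 0]) rotate([0, atan2(154, 528), 0]) cube([45, 56, 550]);
translate([0, 868, 0]) rotate([0, atan2(154, 528), 0]) cube([45, 56, 550]);
translate([403, 868, 0]) mirror([1, 0, 0]) rotate([0, atan2(154, 528), 0]) cube([45, 56, 550]);


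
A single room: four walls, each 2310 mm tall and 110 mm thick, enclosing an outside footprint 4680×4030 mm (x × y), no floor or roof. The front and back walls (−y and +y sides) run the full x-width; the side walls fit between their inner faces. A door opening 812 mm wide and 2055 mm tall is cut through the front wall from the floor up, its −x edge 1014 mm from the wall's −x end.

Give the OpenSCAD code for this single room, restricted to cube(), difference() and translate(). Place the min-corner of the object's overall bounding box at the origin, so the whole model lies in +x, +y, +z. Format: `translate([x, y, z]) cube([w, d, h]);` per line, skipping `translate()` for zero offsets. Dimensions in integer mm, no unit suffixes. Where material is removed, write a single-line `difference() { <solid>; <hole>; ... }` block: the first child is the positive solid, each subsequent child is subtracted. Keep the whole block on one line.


difference() { cube([4680, 110, 2310]); translate([1014, 0, 0]) cube([812, 110, 2055]); }
translate([0, 3920, 0]) cube([4680, 110, 2310]);
translate([0, 110, 0]) cube([110, 3810, 2310]);
translate([4570, 110, 0]) cube([110, 3810, 2310]);


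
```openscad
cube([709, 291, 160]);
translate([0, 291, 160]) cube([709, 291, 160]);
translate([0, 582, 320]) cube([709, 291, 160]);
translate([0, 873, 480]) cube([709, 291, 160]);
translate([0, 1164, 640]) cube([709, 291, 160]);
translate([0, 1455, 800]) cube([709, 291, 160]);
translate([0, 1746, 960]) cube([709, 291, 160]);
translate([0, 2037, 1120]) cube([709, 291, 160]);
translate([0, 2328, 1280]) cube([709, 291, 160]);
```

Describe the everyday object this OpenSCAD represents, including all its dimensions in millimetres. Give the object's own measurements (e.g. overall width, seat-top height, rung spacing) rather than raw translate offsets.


A straight staircase of 9 solid steps. Each step is 709 mm wide (x), 291 mm deep (y, the going) and 160 mm tall (the rise). The first step rests on the floor; each subsequent step sits one going further in +y and one rise higher in +z, directly behind and above the previous step with no overlap.


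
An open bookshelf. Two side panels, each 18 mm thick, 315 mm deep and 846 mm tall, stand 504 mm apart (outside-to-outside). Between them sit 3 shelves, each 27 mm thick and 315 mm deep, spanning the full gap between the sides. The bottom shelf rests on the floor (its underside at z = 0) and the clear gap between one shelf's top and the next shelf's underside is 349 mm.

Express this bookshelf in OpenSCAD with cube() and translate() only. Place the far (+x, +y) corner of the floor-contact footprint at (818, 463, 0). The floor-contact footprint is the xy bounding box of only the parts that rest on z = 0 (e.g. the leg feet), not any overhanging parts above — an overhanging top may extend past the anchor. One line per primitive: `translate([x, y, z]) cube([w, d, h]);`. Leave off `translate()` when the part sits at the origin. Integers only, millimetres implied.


translate([314, 148, 0]) cube([18, 315, 846]);
translate([800, 148, 0]) cube([18, 315, 846]);
translate([332, 148, 0]) cube([468, 315, 27]);
translate([332, 148, 376]) cube([468, 315, 27]);
translate([332, 148, 752]) cube([468, 315, 27]);


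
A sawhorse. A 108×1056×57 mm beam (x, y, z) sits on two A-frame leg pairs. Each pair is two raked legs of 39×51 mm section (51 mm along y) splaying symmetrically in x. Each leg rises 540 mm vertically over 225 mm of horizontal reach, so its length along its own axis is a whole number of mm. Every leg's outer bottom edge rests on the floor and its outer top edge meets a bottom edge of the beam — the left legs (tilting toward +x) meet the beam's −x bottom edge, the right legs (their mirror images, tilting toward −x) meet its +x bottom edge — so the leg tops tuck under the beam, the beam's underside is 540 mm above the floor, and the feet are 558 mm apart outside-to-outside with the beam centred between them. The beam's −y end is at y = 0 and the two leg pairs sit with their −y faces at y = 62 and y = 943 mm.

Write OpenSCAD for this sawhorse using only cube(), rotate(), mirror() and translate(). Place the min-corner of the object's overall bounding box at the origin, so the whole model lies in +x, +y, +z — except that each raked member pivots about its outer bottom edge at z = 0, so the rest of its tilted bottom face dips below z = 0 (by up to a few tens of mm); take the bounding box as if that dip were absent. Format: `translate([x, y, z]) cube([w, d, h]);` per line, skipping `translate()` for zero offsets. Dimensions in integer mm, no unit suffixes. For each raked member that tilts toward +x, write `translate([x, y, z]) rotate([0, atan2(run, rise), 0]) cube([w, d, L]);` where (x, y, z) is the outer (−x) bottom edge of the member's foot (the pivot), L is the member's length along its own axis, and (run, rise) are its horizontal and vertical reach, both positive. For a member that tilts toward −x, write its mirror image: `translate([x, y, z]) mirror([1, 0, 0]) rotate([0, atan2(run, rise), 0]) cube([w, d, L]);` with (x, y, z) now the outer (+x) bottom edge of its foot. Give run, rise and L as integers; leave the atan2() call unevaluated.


// leg length = √(225² + 540²) = 585
// right-leg outer foot x = 2·225 + 108 = 558
// beam min-corner = (225, 0, 540)
translate([225, 0, 540]) cube([108, 1056, 57]);
translate([0, 62, 0]) rotate([0, atan2(225, 540), 0]) cube([39, 51, 585]);
translate([558, 62, 0]) mirror([1, 0, 0]) rotate([0, atan2(225, 540), 0]) cube([39, 51, 585]);
translate([0, 943, 0]) rotate([0, atan2(225, 540), 0]) cube([39, 51, 585]);
translate([558, 943, 0]) mirror([1, 0, 0]) rotate([0, atan2(225, 540), 0]) cube([39, 51, 585]);


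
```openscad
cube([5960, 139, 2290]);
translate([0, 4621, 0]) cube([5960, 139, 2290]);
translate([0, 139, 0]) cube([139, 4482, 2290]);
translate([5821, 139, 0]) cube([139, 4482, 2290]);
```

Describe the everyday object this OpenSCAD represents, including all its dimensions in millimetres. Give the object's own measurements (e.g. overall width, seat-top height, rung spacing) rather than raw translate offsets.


The wall frame of a small rectangular building: four walls, each 2290 mm tall and 139 mm thick, enclosing a footprint 5960 mm (x) by 4760 mm (y) outside-to-outside, with no floor or roof. The front and back walls (the −y and +y sides) span the full width; the two side walls fit between them.


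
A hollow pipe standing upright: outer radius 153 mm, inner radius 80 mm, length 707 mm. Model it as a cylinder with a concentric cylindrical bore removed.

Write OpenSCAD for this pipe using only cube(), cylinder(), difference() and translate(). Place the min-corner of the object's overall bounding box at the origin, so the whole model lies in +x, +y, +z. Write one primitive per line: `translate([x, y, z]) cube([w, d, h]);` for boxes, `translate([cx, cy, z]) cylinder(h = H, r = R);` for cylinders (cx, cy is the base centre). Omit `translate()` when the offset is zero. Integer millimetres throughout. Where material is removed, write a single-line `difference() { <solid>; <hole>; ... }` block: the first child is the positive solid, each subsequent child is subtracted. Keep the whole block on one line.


difference() { translate([153, 153, 0]) cylinder(h = 707, r = 153); translate([153, 153, 0]) cylinder(h = 707, r = 80); }


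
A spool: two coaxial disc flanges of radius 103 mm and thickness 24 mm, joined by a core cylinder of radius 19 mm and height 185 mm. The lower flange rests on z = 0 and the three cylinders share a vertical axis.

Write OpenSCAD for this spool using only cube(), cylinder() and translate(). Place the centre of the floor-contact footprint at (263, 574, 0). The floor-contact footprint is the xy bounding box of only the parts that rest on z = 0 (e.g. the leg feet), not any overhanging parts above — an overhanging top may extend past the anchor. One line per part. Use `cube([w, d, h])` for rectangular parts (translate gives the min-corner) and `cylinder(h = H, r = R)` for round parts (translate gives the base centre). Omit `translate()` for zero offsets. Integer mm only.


translate([263, 574, 0]) cylinder(h = 24, r = 103);
translate([263, 574, 24]) cylinder(h = 185, r = 19);
translate([263, 574, 209]) cylinder(h = 24, r = 103);


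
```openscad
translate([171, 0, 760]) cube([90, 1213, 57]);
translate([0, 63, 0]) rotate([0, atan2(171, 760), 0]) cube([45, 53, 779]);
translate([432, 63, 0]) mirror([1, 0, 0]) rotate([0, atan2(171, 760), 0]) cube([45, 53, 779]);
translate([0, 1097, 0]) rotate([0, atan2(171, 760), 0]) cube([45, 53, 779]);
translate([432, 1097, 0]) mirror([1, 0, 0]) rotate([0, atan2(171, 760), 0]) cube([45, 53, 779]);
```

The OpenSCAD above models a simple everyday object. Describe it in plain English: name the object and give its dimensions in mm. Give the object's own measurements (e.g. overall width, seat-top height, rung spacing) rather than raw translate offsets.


A sawhorse. A 90×1213×57 mm beam (x, y, z) sits on two A-frame leg pairs. Each pair is two raked legs of 45×53 mm section (53 mm along y) splaying symmetrically in x. Each leg rises 760 mm vertically over 171 mm of horizontal reach and is 779 mm long along its own axis. Every leg's outer bottom edge rests on the floor and its outer top edge meets a bottom edge of the beam — the left legs (tilting toward +x) meet the beam's −x bottom edge, the right legs (their mirror images, tilting toward −x) meet its +x bottom edge — so the leg tops tuck under the beam, the beam's underside is 760 mm above the floor, and the feet are 432 mm apart outside-to-outside with the beam centred between them. The two leg pairs are set in 63 mm from either end of the beam.


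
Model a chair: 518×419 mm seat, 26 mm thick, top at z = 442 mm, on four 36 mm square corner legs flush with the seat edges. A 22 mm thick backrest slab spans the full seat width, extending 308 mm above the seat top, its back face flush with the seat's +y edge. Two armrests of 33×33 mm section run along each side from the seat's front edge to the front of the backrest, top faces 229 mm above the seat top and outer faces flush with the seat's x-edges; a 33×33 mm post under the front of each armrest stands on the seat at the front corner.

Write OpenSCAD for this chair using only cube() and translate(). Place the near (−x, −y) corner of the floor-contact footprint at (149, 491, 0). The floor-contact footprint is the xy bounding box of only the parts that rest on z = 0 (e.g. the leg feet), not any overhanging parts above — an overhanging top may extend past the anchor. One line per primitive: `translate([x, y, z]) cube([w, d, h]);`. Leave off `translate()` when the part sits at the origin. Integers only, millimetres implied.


translate([149, 491, 416]) cube([518, 419, 26]);
translate([149, 491, 0]) cube([36, 36, 416]);
translate([631, 491, 0]) cube([36, 36, 416]);
translate([149, 874, 0]) cube([36, 36, 416]);
translate([631, 874, 0]) cube([36, 36, 416]);
translate([149, 888, 442]) cube([518, 22, 308]);
translate([149, 491, 638]) cube([33, 397, 33]);
translate([634, 491, 638]) cube([33, 397, 33]);
translate([149, 491, 442]) cube([33, 33, 196]);
translate([634, 491, 442]) cube([33, 33, 196]);


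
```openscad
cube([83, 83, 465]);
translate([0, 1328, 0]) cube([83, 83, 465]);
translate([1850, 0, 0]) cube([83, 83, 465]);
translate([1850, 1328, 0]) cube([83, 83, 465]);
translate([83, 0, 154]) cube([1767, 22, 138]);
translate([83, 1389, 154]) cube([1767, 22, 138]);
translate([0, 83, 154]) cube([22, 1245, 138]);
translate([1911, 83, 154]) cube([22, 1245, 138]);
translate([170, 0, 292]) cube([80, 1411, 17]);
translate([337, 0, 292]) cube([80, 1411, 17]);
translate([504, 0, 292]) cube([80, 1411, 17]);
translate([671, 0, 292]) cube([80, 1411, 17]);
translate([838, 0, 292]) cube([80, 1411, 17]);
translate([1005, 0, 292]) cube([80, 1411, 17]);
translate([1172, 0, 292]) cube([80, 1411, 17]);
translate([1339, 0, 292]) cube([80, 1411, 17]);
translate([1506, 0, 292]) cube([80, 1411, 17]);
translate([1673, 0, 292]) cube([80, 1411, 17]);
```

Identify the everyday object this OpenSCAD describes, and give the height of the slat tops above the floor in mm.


A bed frame. The slat-top height is 309 mm.

Four posts, four rails, and a row of slats — a bed frame. Slats sit on the rails at z = 154 + 138 = 292; with slat thickness 17, the top is 309 mm.


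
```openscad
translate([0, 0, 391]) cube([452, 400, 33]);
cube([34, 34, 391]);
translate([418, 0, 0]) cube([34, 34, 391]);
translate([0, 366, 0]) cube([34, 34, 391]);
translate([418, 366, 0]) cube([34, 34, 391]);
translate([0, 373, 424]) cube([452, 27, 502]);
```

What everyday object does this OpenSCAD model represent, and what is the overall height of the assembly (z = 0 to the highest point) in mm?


A chair. The overall height is 926 mm.

A slab on four corner posts with a tall panel at the back — a chair. The seat slab sits at z = 391 with thickness 33, and the 502 mm backrest starts at the seat top, so the overall height is 391 + 33 + 502 = 926 mm.


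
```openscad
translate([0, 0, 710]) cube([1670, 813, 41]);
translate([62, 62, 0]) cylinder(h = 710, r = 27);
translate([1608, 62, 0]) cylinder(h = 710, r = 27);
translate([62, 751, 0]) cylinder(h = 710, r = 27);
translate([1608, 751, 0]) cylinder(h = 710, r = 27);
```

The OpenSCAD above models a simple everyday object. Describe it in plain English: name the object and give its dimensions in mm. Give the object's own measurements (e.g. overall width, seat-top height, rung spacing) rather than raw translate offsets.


A table: top 1670 mm (x) × 813 mm (y), 41 mm thick, upper face at z = 751 mm, on four round legs of 54 mm diameter, each leg's bounding box inset 35 mm from the nearest pair of top edges from z = 0 to the bottom of the top.


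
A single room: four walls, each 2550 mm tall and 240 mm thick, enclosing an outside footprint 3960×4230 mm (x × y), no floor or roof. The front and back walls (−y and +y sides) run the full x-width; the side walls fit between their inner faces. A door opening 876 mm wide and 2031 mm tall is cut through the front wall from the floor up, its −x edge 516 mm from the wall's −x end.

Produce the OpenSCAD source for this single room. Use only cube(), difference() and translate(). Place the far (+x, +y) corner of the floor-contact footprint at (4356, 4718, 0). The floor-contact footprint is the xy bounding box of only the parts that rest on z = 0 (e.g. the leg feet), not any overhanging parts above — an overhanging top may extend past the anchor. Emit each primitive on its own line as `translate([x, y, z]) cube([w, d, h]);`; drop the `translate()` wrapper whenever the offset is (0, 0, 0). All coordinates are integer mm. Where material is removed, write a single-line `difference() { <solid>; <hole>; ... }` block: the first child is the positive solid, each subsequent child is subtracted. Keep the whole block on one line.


difference() { translate([396, 488, 0]) cube([3960, 240, 2550]); translate([912, 488, 0]) cube([876, 240, 2031]); }
translate([396, 4478, 0]) cube([3960, 240, 2550]);
translate([396, 728, 0]) cube([240, 3750, 2550]);
translate([4116, 728, 0]) cube([240, 3750, 2550]);


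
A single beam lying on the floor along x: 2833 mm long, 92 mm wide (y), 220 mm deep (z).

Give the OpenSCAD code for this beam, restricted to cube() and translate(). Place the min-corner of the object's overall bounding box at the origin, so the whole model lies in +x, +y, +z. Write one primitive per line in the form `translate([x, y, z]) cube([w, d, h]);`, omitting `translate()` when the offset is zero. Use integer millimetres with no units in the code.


cube([2833, 92, 220]);


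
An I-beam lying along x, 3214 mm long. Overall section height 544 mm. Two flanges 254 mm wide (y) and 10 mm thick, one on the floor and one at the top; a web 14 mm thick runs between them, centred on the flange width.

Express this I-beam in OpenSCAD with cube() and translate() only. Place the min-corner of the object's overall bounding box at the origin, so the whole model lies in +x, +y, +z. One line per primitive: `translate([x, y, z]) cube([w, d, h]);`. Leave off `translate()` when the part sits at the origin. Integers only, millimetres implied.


cube([3214, 254, 10]);
translate([0, 120, 10]) cube([3214, 14, 524]);
translate([0, 0, 534]) cube([3214, 254, 10]);


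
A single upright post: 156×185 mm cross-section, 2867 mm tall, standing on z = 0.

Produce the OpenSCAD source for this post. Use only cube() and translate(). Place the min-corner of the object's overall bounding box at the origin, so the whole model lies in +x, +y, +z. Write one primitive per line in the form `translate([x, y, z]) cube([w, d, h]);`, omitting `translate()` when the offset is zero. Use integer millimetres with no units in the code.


cube([156, 185, 2867]);


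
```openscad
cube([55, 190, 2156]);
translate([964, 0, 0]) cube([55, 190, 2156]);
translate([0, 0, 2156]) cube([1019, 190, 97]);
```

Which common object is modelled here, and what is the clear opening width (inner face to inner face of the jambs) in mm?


A door frame. The clear opening width is 909 mm.

Two 2156 mm tall posts with a header on top — a door frame. The left jamb is 55 mm wide at x = 0; the right jamb starts at x = 964. The clear opening is 964 − 55 = 909 mm.


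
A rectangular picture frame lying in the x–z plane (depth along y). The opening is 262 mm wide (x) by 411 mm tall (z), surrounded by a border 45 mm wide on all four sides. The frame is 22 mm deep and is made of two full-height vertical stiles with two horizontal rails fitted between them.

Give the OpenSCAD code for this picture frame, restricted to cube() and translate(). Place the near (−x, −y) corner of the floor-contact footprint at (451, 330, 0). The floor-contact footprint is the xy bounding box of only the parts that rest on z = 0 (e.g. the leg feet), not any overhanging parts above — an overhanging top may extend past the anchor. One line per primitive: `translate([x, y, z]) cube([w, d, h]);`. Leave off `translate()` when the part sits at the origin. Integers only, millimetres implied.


translate([451, 330, 0]) cube([45, 22, 501]);
translate([758, 330, 0]) cube([45, 22, 501]);
translate([496, 330, 0]) cube([262, 22, 45]);
translate([496, 330, 456]) cube([262, 22, 45]);


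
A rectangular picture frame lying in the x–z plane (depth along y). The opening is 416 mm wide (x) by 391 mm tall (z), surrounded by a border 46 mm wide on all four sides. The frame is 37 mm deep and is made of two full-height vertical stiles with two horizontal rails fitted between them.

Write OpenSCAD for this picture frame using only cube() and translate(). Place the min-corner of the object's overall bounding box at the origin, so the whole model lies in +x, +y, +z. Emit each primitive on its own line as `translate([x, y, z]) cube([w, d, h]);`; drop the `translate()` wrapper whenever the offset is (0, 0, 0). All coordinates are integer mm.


cube([46, 37, 483]);
translate([462, 0, 0]) cube([46, 37, 483]);
translate([46, 0, 0]) cube([416, 37, 46]);
translate([46, 0, 437]) cube([416, 37, 46]);


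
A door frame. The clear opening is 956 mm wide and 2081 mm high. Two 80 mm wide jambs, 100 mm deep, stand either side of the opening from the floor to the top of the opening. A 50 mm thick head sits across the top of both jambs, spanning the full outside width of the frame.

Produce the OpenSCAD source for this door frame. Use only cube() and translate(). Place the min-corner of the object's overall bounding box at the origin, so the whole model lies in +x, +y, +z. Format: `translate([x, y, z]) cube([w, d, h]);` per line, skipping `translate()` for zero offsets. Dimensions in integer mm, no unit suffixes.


cube([80, 100, 2081]);
translate([1036, 0, 0]) cube([80, 100, 2081]);
translate([0, 0, 2081]) cube([1116, 100, 50]);


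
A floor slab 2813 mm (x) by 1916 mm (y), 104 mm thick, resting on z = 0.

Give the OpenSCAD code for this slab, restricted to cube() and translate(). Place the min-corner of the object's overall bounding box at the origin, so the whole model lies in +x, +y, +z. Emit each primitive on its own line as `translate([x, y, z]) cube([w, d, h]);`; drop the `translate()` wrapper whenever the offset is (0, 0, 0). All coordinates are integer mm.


cube([2813, 1916, 104]);


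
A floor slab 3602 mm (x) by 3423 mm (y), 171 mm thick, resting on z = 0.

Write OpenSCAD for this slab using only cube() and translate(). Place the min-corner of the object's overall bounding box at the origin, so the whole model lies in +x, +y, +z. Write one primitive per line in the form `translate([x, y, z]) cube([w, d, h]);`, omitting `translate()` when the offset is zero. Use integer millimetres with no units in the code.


cube([3602, 3423, 171]);


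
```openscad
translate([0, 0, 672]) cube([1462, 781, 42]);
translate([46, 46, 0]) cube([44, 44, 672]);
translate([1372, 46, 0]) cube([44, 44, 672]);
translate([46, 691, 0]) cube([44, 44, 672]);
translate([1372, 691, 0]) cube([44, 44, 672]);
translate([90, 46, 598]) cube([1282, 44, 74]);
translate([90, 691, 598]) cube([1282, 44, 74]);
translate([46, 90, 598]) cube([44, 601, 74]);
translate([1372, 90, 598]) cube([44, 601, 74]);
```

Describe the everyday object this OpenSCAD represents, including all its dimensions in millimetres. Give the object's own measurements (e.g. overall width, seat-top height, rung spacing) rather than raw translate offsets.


A table: top 1462 mm (x) × 781 mm (y), 42 mm thick, upper face at z = 714 mm, on four 44×44 mm square legs, each inset 46 mm from the nearest pair of top edges from z = 0 to the bottom of the top. Four apron rails, 44 mm thick and 74 mm tall, run between adjacent legs with their top edges flush with the underside of the top and their outer faces flush with the legs' outer faces.


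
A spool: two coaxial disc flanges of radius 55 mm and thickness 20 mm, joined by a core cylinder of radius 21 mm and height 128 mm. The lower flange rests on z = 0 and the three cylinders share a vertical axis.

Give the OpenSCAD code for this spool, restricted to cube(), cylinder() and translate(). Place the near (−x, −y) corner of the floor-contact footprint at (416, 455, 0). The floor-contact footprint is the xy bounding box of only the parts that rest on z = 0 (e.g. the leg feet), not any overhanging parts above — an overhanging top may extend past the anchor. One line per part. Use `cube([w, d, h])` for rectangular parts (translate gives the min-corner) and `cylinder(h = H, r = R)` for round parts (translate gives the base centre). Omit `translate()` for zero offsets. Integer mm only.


translate([471, 510, 0]) cylinder(h = 20, r = 55);
translate([471, 510, 20]) cylinder(h = 128, r = 21);
translate([471, 510, 148]) cylinder(h = 20, r = 55);


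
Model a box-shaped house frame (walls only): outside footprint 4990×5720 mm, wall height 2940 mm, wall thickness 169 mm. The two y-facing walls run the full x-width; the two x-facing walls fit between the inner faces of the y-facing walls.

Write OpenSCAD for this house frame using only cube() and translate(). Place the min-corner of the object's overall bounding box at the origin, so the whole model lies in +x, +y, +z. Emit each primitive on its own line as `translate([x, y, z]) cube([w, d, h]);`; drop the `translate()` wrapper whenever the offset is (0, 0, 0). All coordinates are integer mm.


cube([4990, 169, 2940]);
translate([0, 5551, 0]) cube([4990, 169, 2940]);
translate([0, 169, 0]) cube([169, 5382, 2940]);
translate([4821, 169, 0]) cube([169, 5382, 2940]);


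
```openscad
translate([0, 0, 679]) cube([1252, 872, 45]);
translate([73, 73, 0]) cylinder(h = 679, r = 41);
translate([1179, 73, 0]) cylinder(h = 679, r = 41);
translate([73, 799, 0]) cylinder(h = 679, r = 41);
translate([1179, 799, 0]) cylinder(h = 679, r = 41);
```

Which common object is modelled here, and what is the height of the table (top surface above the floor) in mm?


A table. The table height is 724 mm.

A 1252×872×45 slab sits at z = 679 on four Ø82 mm round legs — a table. The top surface is at 679 + 45 = 724 mm.


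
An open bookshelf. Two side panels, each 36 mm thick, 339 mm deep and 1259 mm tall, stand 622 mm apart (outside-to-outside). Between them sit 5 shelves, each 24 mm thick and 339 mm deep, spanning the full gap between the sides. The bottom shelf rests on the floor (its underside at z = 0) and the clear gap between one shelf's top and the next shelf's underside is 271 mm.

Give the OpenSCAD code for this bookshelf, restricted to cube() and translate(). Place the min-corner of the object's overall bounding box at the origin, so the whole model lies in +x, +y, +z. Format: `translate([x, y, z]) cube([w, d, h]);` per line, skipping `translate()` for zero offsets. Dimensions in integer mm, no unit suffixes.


cube([36, 339, 1259]);
translate([586, 0, 0]) cube([36, 339, 1259]);
translate([36, 0, 0]) cube([550, 339, 24]);
translate([36, 0, 295]) cube([550, 339, 24]);
translate([36, 0, 590]) cube([550, 339, 24]);
translate([36, 0, 885]) cube([550, 339, 24]);
translate([36, 0, 1180]) cube([550, 339, 24]);


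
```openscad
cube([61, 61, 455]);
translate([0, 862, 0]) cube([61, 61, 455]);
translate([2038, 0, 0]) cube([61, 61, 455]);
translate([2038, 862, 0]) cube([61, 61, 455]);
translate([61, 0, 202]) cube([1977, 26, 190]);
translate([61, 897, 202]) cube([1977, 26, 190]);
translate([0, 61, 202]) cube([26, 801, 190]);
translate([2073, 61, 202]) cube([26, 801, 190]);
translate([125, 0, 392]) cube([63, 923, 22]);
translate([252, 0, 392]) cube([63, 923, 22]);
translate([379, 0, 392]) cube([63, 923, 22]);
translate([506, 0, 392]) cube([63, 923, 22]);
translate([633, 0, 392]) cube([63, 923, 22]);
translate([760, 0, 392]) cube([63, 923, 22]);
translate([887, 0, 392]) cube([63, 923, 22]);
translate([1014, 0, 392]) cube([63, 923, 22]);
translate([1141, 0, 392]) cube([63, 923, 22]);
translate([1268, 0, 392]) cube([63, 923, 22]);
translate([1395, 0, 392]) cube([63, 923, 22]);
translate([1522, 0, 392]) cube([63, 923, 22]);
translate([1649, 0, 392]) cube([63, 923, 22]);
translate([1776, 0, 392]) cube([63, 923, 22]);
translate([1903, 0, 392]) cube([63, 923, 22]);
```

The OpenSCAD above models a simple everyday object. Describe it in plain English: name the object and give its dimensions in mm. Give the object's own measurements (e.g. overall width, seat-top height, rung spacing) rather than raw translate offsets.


A bed frame 2099 mm long (x) by 923 mm wide (y). Four 61×61 mm corner posts, 455 mm tall, at the corners of the footprint. Four rails of 26 mm thickness and 190 mm height run between adjacent posts with their undersides at z = 202 mm, their outer faces flush with the outside of the frame (the two x-running rails run between the posts' inner faces; the two y-running rails run between the posts' inner faces). 15 slats, each 63 mm wide (x) and 22 mm thick, lie across the top of the two x-running rails, running the full 923 mm width of the frame in y; along x they sit between the end posts with a 64 mm gap after the −x posts and between neighbouring slats, leaving 72 mm before the +x posts.


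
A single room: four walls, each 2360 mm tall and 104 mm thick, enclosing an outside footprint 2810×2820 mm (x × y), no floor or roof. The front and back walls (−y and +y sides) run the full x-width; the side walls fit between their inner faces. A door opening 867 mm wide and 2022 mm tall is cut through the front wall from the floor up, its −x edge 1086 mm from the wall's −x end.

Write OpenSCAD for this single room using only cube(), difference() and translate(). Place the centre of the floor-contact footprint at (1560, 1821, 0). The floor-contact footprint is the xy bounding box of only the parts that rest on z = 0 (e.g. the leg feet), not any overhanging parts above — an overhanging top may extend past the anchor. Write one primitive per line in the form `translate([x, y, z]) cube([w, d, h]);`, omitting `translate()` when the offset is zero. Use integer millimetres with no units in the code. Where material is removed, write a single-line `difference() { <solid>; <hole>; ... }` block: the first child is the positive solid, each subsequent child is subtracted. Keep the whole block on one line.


difference() { translate([155, 411, 0]) cube([2810, 104, 2360]); translate([1241, 411, 0]) cube([867, 104, 2022]); }
translate([155, 3127, 0]) cube([2810, 104, 2360]);
translate([155, 515, 0]) cube([104, 2612, 2360]);
translate([2861, 515, 0]) cube([104, 2612, 2360]);
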